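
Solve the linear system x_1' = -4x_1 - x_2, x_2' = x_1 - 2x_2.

Coefficient matrix A = [[-4, -1], [1, -2]].
Characteristic polynomial det(A - λI) = λ^2 + 6λ + 9 = 0.
Single eigenvalue λ = -3 with algebraic multiplicity 2.
Eigenvector v = (-1,1); generalized eigenvector w with (A-λI)w=v is (-2,3).
General solution: e^(-3t)[K_1·v + K_2·(t·v + w)].

x_1(t) = -K_1e^(-3t) - K_2te^(-3t) - 2K_2e^(-3t), x_2(t) = K_1e^(-3t) + K_2te^(-3t) + 3K_2e^(-3t)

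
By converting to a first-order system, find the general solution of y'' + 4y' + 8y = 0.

y(t) = K_1e^(-2t)cos(2t) + K_2e^(-2t)sin(2t)

Let x_1 = y, x_2 = y'. Then x_1' = x_2 and x_2' = -8x_1 - 4x_2.
A = [[0,1],[-8,-4]]; det(A-λI) = λ^2 + 4λ + 8.
Eigenvalues λ = -2 ± 2i.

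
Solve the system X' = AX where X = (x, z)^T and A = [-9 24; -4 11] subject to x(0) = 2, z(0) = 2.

x(t) = 8e^(3t) - 6e^(-t), z(t) = 4e^(3t) - 2e^(-t)

Coefficient matrix A = [[-9, 24], [-4, 11]].
Characteristic polynomial det(A - λI) = λ^2 - 2λ - 3 = 0.
Eigenvalues λ = -1, 3.
For λ=-1: (A-λI) row 1 is [-8, 24], so an eigenvector is (-3, -1).
For λ=3: (A-λI) row 1 is [-12, 24], so an eigenvector is (2, 1).
General solution: c_1e^(-t)(-3,-1) + c_2e^(3t)(2,1).
Applying x(0)=2, z(0)=2 gives c_1=2, c_2=4.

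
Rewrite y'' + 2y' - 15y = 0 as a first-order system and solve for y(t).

Let x_1 = y, x_2 = y'. Then x_1' = x_2 and x_2' = 15x_1 - 2x_2.
A = [[0,1],[15,-2]]; det(A-λI) = λ^2 + 2λ - 15.
Eigenvalues λ = 3, -5 with eigenvectors (1,3), (1,-5).

y(t) = C_1e^(3t) + C_2e^(-5t)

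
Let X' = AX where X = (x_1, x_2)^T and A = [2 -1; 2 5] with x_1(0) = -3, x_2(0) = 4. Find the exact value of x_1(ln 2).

-32

A = [[2,-1],[2,5]]; eigenvalues λ = 4, 3.
Eigenvectors: (-1,2) for λ=4, (-1,1) for λ=3.
From the initial condition, c_1 = 1, c_2 = 2.
x_1(ln 2) = (1)(2^4)(-1) + (2)(2^3)(-1) = -32.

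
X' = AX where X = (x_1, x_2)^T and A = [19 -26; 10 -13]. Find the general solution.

Coefficient matrix A = [[19, -26], [10, -13]].
Characteristic polynomial det(A - λI) = λ^2 - 6λ + 13 = 0.
Eigenvalues λ = 3 ± 2i (complex conjugate pair).
For λ=3+2i: an eigenvector is (3,2) - i(-2,-1) = (3 + 2i, 2 + i).
A real fundamental pair from Re and Im of e^((3+2i)t)v: X_1 = e^(3t)(cos(2t)·(3,2) + sin(2t)·(-2,-1)), X_2 = e^(3t)(sin(2t)·(3,2) - cos(2t)·(-2,-1)).
General solution: C_1X_1 + C_2X_2.

x_1(t) = -2C_1e^(3t)sin(2t) + 3C_1e^(3t)cos(2t) + 3C_2e^(3t)sin(2t) + 2C_2e^(3t)cos(2t), x_2(t) = -C_1e^(3t)sin(2t) + 2C_1e^(3t)cos(2t) + 2C_2e^(3t)sin(2t) + C_2e^(3t)cos(2t)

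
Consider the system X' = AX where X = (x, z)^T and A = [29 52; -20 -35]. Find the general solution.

Coefficient matrix A = [[29, 52], [-20, -35]].
Characteristic polynomial det(A - λI) = λ^2 + 6λ + 25 = 0.
Eigenvalues λ = -3 ± 4i (complex conjugate pair).
For λ=-3+4i: an eigenvector is (-3,2) - i(2,-1) = (-3 - 2i, 2 + i).
A real fundamental pair from Re and Im of e^((-3+4i)t)v: X_1 = e^(-3t)(cos(4t)·(-3,2) + sin(4t)·(2,-1)), X_2 = e^(-3t)(sin(4t)·(-3,2) - cos(4t)·(2,-1)).
General solution: C_1X_1 + C_2X_2.

x(t) = 2C_1e^(-3t)sin(4t) - 3C_1e^(-3t)cos(4t) - 3C_2e^(-3t)sin(4t) - 2C_2e^(-3t)cos(4t), z(t) = -C_1e^(-3t)sin(4t) + 2C_1e^(-3t)cos(4t) + 2C_2e^(-3t)sin(4t) + C_2e^(-3t)cos(4t)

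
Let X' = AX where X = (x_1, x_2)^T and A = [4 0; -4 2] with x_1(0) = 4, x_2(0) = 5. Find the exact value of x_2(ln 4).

A = [[4,0],[-4,2]]; eigenvalues λ = 2, 4.
Eigenvectors: (0,-1) for λ=2, (-1,2) for λ=4.
From the initial condition, c_1 = -13, c_2 = -4.
x_2(ln 4) = (-13)(4^2)(-1) + (-4)(4^4)(2) = -1840.

-1840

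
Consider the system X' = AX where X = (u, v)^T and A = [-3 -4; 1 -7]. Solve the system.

u(t) = -2C_1e^(-5t) - 2C_2te^(-5t) - C_2e^(-5t), v(t) = -C_1e^(-5t) - C_2te^(-5t)

Coefficient matrix A = [[-3, -4], [1, -7]].
Characteristic polynomial det(A - λI) = λ^2 + 10λ + 25 = 0.
Single eigenvalue λ = -5 with algebraic multiplicity 2.
Eigenvector v = (-2,-1); generalized eigenvector w with (A-λI)w=v is (-1,0).
General solution: e^(-5t)[C_1·v + C_2·(t·v + w)].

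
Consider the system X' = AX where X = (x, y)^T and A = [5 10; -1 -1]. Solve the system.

Coefficient matrix A = [[5, 10], [-1, -1]].
Characteristic polynomial det(A - λI) = λ^2 - 4λ + 5 = 0.
Eigenvalues λ = 2 ± i (complex conjugate pair).
For λ=2+i: an eigenvector is (-3,1) - i(1,0) = (-3 - i, 1).
A real fundamental pair from Re and Im of e^((2+i)t)v: X_1 = e^(2t)(cos(t)·(-3,1) + sin(t)·(1,0)), X_2 = e^(2t)(sin(t)·(-3,1) - cos(t)·(1,0)).
General solution: C_1X_1 + C_2X_2.

x(t) = C_1e^(2t)sin(t) - 3C_1e^(2t)cos(t) - 3C_2e^(2t)sin(t) - C_2e^(2t)cos(t), y(t) = C_1e^(2t)cos(t) + C_2e^(2t)sin(t)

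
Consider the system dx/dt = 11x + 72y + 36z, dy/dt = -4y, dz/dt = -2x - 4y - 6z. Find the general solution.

x(t) = 9K_1e^(3t) - 4K_2e^(2t), y(t) = K_3e^(-4t), z(t) = -2K_1e^(3t) + K_2e^(2t) - 2K_3e^(-4t)

Coefficient matrix A = [[11, 72, 36], [0, -4, 0], [-2, -4, -6]].
det(A - λI) = 0 gives eigenvalues λ = 3, 2, -4.
For λ=3: eigenvector (9,0,-2).
For λ=2: eigenvector (-4,0,1).
For λ=-4: eigenvector (0,1,-2).
General solution: K_1e^(3t)(9,0,-2) + K_2e^(2t)(-4,0,1) + K_3e^(-4t)(0,1,-2).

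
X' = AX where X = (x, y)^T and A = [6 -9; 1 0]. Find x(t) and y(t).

Coefficient matrix A = [[6, -9], [1, 0]].
Characteristic polynomial det(A - λI) = λ^2 - 6λ + 9 = 0.
Single eigenvalue λ = 3 with algebraic multiplicity 2.
Eigenvector v = (3,1); generalized eigenvector w with (A-λI)w=v is (-2,-1).
General solution: e^(3t)[c_1·v + c_2·(t·v + w)].

x(t) = 3c_1e^(3t) + 3c_2te^(3t) - 2c_2e^(3t), y(t) = c_1e^(3t) + c_2te^(3t) - c_2e^(3t)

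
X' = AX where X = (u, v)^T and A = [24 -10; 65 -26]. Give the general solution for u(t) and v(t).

Coefficient matrix A = [[24, -10], [65, -26]].
Characteristic polynomial det(A - λI) = λ^2 + 2λ + 26 = 0.
Eigenvalues λ = -1 ± 5i (complex conjugate pair).
For λ=-1+5i: an eigenvector is (1,2) - i(1,3) = (1 - i, 2 - 3i).
A real fundamental pair from Re and Im of e^((-1+5i)t)v: X_1 = e^(-t)(cos(5t)·(1,2) + sin(5t)·(1,3)), X_2 = e^(-t)(sin(5t)·(1,2) - cos(5t)·(1,3)).
General solution: C_1X_1 + C_2X_2.

u(t) = C_1e^(-t)sin(5t) + C_1e^(-t)cos(5t) + C_2e^(-t)sin(5t) - C_2e^(-t)cos(5t), v(t) = 3C_1e^(-t)sin(5t) + 2C_1e^(-t)cos(5t) + 2C_2e^(-t)sin(5t) - 3C_2e^(-t)cos(5t)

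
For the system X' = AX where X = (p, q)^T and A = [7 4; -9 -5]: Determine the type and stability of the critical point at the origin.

A = [[7,4],[-9,-5]]; det(A-λI) = λ^2 - 2λ + 1.
repeated λ = 1 with a single eigenvector.

unstable improper node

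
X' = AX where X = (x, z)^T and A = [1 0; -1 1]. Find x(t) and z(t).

x(t) = K_2e^(t), z(t) = -K_1e^(t) - K_2te^(t)

Coefficient matrix A = [[1, 0], [-1, 1]].
Characteristic polynomial det(A - λI) = λ^2 - 2λ + 1 = 0.
Single eigenvalue λ = 1 with algebraic multiplicity 2.
Eigenvector v = (0,-1); generalized eigenvector w with (A-λI)w=v is (1,0).
General solution: e^(t)[K_1·v + K_2·(t·v + w)].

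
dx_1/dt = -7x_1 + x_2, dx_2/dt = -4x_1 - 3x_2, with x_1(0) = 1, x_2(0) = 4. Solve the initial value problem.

x_1(t) = 2te^(-5t) + e^(-5t), x_2(t) = 4te^(-5t) + 4e^(-5t)

Coefficient matrix A = [[-7, 1], [-4, -3]].
Characteristic polynomial det(A - λI) = λ^2 + 10λ + 25 = 0.
Single eigenvalue λ = -5 with algebraic multiplicity 2.
Eigenvector v = (-1,-2); generalized eigenvector w with (A-λI)w=v is (0,-1).
General solution: e^(-5t)[K_1·v + K_2·(t·v + w)].
Applying x_1(0)=1, x_2(0)=4 gives K_1=-1, K_2=-2.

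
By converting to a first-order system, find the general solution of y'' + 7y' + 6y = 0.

y(t) = c_1e^(-t) + c_2e^(-6t)

Let x_1 = y, x_2 = y'. Then x_1' = x_2 and x_2' = -6x_1 - 7x_2.
A = [[0,1],[-6,-7]]; det(A-λI) = λ^2 + 7λ + 6.
Eigenvalues λ = -1, -6 with eigenvectors (1,-1), (1,-6).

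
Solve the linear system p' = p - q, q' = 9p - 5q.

p(t) = K_1e^(-2t) + K_2te^(-2t) + K_2e^(-2t), q(t) = 3K_1e^(-2t) + 3K_2te^(-2t) + 2K_2e^(-2t)

Coefficient matrix A = [[1, -1], [9, -5]].
Characteristic polynomial det(A - λI) = λ^2 + 4λ + 4 = 0.
Single eigenvalue λ = -2 with algebraic multiplicity 2.
Eigenvector v = (1,3); generalized eigenvector w with (A-λI)w=v is (1,2).
General solution: e^(-2t)[K_1·v + K_2·(t·v + w)].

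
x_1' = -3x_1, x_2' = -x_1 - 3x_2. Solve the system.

x_1(t) = -K_2e^(-3t), x_2(t) = K_1e^(-3t) + K_2te^(-3t) - K_2e^(-3t)

Coefficient matrix A = [[-3, 0], [-1, -3]].
Characteristic polynomial det(A - λI) = λ^2 + 6λ + 9 = 0.
Single eigenvalue λ = -3 with algebraic multiplicity 2.
Eigenvector v = (0,1); generalized eigenvector w with (A-λI)w=v is (-1,-1).
General solution: e^(-3t)[K_1·v + K_2·(t·v + w)].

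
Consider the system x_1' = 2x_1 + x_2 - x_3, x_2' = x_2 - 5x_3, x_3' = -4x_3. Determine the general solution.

x_1(t) = c_1e^(2t) + c_2e^(t), x_2(t) = -c_2e^(t) + c_3e^(-4t), x_3(t) = c_3e^(-4t)

Coefficient matrix A = [[2, 1, -1], [0, 1, -5], [0, 0, -4]].
det(A - λI) = 0 gives eigenvalues λ = 2, 1, -4.
For λ=2: eigenvector (1,0,0).
For λ=1: eigenvector (1,-1,0).
For λ=-4: eigenvector (0,1,1).
General solution: c_1e^(2t)(1,0,0) + c_2e^(t)(1,-1,0) + c_3e^(-4t)(0,1,1).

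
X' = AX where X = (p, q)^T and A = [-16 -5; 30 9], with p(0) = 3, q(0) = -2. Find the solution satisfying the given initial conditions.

Coefficient matrix A = [[-16, -5], [30, 9]].
Characteristic polynomial det(A - λI) = λ^2 + 7λ + 6 = 0.
Eigenvalues λ = -6, -1.
For λ=-6: (A-λI) row 1 is [-10, -5], so an eigenvector is (1, -2).
For λ=-1: (A-λI) row 1 is [-15, -5], so an eigenvector is (-1, 3).
General solution: C_1e^(-6t)(1,-2) + C_2e^(-t)(-1,3).
Applying p(0)=3, q(0)=-2 gives C_1=7, C_2=4.

p(t) = -4e^(-t) + 7e^(-6t), q(t) = 12e^(-t) - 14e^(-6t)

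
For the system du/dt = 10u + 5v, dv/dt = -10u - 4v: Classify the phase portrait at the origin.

unstable spiral

A = [[10,5],[-10,-4]]; det(A-λI) = λ^2 - 6λ + 10.
λ = 3 ± i: positive real part.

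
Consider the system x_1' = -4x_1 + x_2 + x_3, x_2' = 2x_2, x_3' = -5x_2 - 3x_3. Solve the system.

Coefficient matrix A = [[-4, 1, 1], [0, 2, 0], [0, -5, -3]].
det(A - λI) = 0 gives eigenvalues λ = -3, -4, 2.
For λ=-3: eigenvector (1,0,1).
For λ=-4: eigenvector (1,0,0).
For λ=2: eigenvector (0,-1,1).
General solution: c_1e^(-3t)(1,0,1) + c_2e^(-4t)(1,0,0) + c_3e^(2t)(0,-1,1).

x_1(t) = c_1e^(-3t) + c_2e^(-4t), x_2(t) = -c_3e^(2t), x_3(t) = c_1e^(-3t) + c_3e^(2t)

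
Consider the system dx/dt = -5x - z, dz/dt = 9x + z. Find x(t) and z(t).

x(t) = c_1e^(-2t) + c_2te^(-2t) - c_2e^(-2t), z(t) = -3c_1e^(-2t) - 3c_2te^(-2t) + 2c_2e^(-2t)

Coefficient matrix A = [[-5, -1], [9, 1]].
Characteristic polynomial det(A - λI) = λ^2 + 4λ + 4 = 0.
Single eigenvalue λ = -2 with algebraic multiplicity 2.
Eigenvector v = (1,-3); generalized eigenvector w with (A-λI)w=v is (-1,2).
General solution: e^(-2t)[c_1·v + c_2·(t·v + w)].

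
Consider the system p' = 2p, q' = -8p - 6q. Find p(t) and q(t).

p(t) = C_1e^(2t), q(t) = -C_1e^(2t) - C_2e^(-6t)

Coefficient matrix A = [[2, 0], [-8, -6]].
Characteristic polynomial det(A - λI) = λ^2 + 4λ - 12 = 0.
Eigenvalues λ = 2, -6.
For λ=2: (A-λI) row 2 is [-8, -8], so an eigenvector is (1, -1).
For λ=-6: (A-λI) row 1 is [8, 0], so an eigenvector is (0, -1).
General solution: C_1e^(2t)(1,-1) + C_2e^(-6t)(0,-1).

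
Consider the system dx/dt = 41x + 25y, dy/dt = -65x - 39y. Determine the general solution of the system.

x(t) = c_1e^(t)sin(5t) + 2c_1e^(t)cos(5t) + 2c_2e^(t)sin(5t) - c_2e^(t)cos(5t), y(t) = -2c_1e^(t)sin(5t) - 3c_1e^(t)cos(5t) - 3c_2e^(t)sin(5t) + 2c_2e^(t)cos(5t)

Coefficient matrix A = [[41, 25], [-65, -39]].
Characteristic polynomial det(A - λI) = λ^2 - 2λ + 26 = 0.
Eigenvalues λ = 1 ± 5i (complex conjugate pair).
For λ=1+5i: an eigenvector is (2,-3) - i(1,-2) = (2 - i, -3 + 2i).
A real fundamental pair from Re and Im of e^((1+5i)t)v: X_1 = e^(t)(cos(5t)·(2,-3) + sin(5t)·(1,-2)), X_2 = e^(t)(sin(5t)·(2,-3) - cos(5t)·(1,-2)).
General solution: c_1X_1 + c_2X_2.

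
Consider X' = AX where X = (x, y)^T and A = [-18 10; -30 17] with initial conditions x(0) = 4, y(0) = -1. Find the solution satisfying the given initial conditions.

x(t) = -14e^(2t) + 18e^(-3t), y(t) = -28e^(2t) + 27e^(-3t)

Coefficient matrix A = [[-18, 10], [-30, 17]].
Characteristic polynomial det(A - λI) = λ^2 + λ - 6 = 0.
Eigenvalues λ = 2, -3.
For λ=2: (A-λI) row 1 is [-20, 10], so an eigenvector is (-1, -2).
For λ=-3: (A-λI) row 1 is [-15, 10], so an eigenvector is (2, 3).
General solution: c_1e^(2t)(-1,-2) + c_2e^(-3t)(2,3).
Applying x(0)=4, y(0)=-1 gives c_1=14, c_2=9.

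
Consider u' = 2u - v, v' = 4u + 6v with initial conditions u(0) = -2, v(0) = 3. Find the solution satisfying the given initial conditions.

u(t) = te^(4t) - 2e^(4t), v(t) = -2te^(4t) + 3e^(4t)

Coefficient matrix A = [[2, -1], [4, 6]].
Characteristic polynomial det(A - λI) = λ^2 - 8λ + 16 = 0.
Single eigenvalue λ = 4 with algebraic multiplicity 2.
Eigenvector v = (-1,2); generalized eigenvector w with (A-λI)w=v is (-1,3).
General solution: e^(4t)[K_1·v + K_2·(t·v + w)].
Applying u(0)=-2, v(0)=3 gives K_1=3, K_2=-1.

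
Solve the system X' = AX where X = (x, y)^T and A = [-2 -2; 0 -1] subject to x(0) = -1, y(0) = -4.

x(t) = 8e^(-t) - 9e^(-2t), y(t) = -4e^(-t)

Coefficient matrix A = [[-2, -2], [0, -1]].
Characteristic polynomial det(A - λI) = λ^2 + 3λ + 2 = 0.
Eigenvalues λ = -2, -1.
For λ=-2: (A-λI) row 1 is [0, -2], so an eigenvector is (1, 0).
For λ=-1: (A-λI) row 1 is [-1, -2], so an eigenvector is (-2, 1).
General solution: K_1e^(-2t)(1,0) + K_2e^(-t)(-2,1).
Applying x(0)=-1, y(0)=-4 gives K_1=-9, K_2=-4.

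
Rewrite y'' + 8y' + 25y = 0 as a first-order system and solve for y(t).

y(t) = c_1e^(-4t)cos(3t) + c_2e^(-4t)sin(3t)

Let x_1 = y, x_2 = y'. Then x_1' = x_2 and x_2' = -25x_1 - 8x_2.
A = [[0,1],[-25,-8]]; det(A-λI) = λ^2 + 8λ + 25.
Eigenvalues λ = -4 ± 3i.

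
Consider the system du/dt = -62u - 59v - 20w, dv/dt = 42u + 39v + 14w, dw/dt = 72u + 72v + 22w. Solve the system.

Coefficient matrix A = [[-62, -59, -20], [42, 39, 14], [72, 72, 22]].
det(A - λI) = 0 gives eigenvalues λ = 4, -3, -2.
For λ=4: eigenvector (-3,2,4).
For λ=-3: eigenvector (-1,1,0).
For λ=-2: eigenvector (-1,0,3).
General solution: c_1e^(4t)(-3,2,4) + c_2e^(-3t)(-1,1,0) + c_3e^(-2t)(-1,0,3).

u(t) = -3c_1e^(4t) - c_2e^(-3t) - c_3e^(-2t), v(t) = 2c_1e^(4t) + c_2e^(-3t), w(t) = 4c_1e^(4t) + 3c_3e^(-2t)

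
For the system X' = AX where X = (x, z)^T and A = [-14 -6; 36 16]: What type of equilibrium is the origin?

saddle

A = [[-14,-6],[36,16]]; det(A-λI) = λ^2 - 2λ - 8.
λ = 4, -2: opposite signs.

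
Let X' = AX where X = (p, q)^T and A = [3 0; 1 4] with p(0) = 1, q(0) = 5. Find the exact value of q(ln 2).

88

A = [[3,0],[1,4]]; eigenvalues λ = 4, 3.
Eigenvectors: (0,1) for λ=4, (-1,1) for λ=3.
From the initial condition, c_1 = 6, c_2 = -1.
q(ln 2) = (6)(2^4)(1) + (-1)(2^3)(1) = 88.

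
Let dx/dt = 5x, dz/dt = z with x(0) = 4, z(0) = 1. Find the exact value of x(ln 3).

972

A = [[5,0],[0,1]]; eigenvalues λ = 1, 5.
Eigenvectors: (0,1) for λ=1, (-1,0) for λ=5.
From the initial condition, c_1 = 1, c_2 = -4.
x(ln 3) = (1)(3^1)(0) + (-4)(3^5)(-1) = 972.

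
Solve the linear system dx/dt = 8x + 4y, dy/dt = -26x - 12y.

x(t) = c_1e^(-2t)sin(2t) - c_1e^(-2t)cos(2t) - c_2e^(-2t)sin(2t) - c_2e^(-2t)cos(2t), y(t) = -2c_1e^(-2t)sin(2t) + 3c_1e^(-2t)cos(2t) + 3c_2e^(-2t)sin(2t) + 2c_2e^(-2t)cos(2t)

Coefficient matrix A = [[8, 4], [-26, -12]].
Characteristic polynomial det(A - λI) = λ^2 + 4λ + 8 = 0.
Eigenvalues λ = -2 ± 2i (complex conjugate pair).
For λ=-2+2i: an eigenvector is (-1,3) - i(1,-2) = (-1 - i, 3 + 2i).
A real fundamental pair from Re and Im of e^((-2+2i)t)v: X_1 = e^(-2t)(cos(2t)·(-1,3) + sin(2t)·(1,-2)), X_2 = e^(-2t)(sin(2t)·(-1,3) - cos(2t)·(1,-2)).
General solution: c_1X_1 + c_2X_2.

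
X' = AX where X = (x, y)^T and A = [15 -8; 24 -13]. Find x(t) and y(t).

x(t) = -2c_1e^(3t) + c_2e^(-t), y(t) = -3c_1e^(3t) + 2c_2e^(-t)

Coefficient matrix A = [[15, -8], [24, -13]].
Characteristic polynomial det(A - λI) = λ^2 - 2λ - 3 = 0.
Eigenvalues λ = 3, -1.
For λ=3: (A-λI) row 1 is [12, -8], so an eigenvector is (-2, -3).
For λ=-1: (A-λI) row 1 is [16, -8], so an eigenvector is (1, 2).
General solution: c_1e^(3t)(-2,-3) + c_2e^(-t)(1,2).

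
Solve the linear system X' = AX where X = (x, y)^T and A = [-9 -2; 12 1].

Coefficient matrix A = [[-9, -2], [12, 1]].
Characteristic polynomial det(A - λI) = λ^2 + 8λ + 15 = 0.
Eigenvalues λ = -3, -5.
For λ=-3: (A-λI) row 1 is [-6, -2], so an eigenvector is (-1, 3).
For λ=-5: (A-λI) row 1 is [-4, -2], so an eigenvector is (1, -2).
General solution: C_1e^(-3t)(-1,3) + C_2e^(-5t)(1,-2).

x(t) = -C_1e^(-3t) + C_2e^(-5t), y(t) = 3C_1e^(-3t) - 2C_2e^(-5t)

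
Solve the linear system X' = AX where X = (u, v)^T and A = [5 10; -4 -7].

Coefficient matrix A = [[5, 10], [-4, -7]].
Characteristic polynomial det(A - λI) = λ^2 + 2λ + 5 = 0.
Eigenvalues λ = -1 ± 2i (complex conjugate pair).
For λ=-1+2i: an eigenvector is (2,-1) - i(1,-1) = (2 - i, -1 + i).
A real fundamental pair from Re and Im of e^((-1+2i)t)v: X_1 = e^(-t)(cos(2t)·(2,-1) + sin(2t)·(1,-1)), X_2 = e^(-t)(sin(2t)·(2,-1) - cos(2t)·(1,-1)).
General solution: K_1X_1 + K_2X_2.

u(t) = K_1e^(-t)sin(2t) + 2K_1e^(-t)cos(2t) + 2K_2e^(-t)sin(2t) - K_2e^(-t)cos(2t), v(t) = -K_1e^(-t)sin(2t) - K_1e^(-t)cos(2t) - K_2e^(-t)sin(2t) + K_2e^(-t)cos(2t)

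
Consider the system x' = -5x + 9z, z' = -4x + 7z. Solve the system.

x(t) = 3c_1e^(t) + 3c_2te^(t) + c_2e^(t), z(t) = 2c_1e^(t) + 2c_2te^(t) + c_2e^(t)

Coefficient matrix A = [[-5, 9], [-4, 7]].
Characteristic polynomial det(A - λI) = λ^2 - 2λ + 1 = 0.
Single eigenvalue λ = 1 with algebraic multiplicity 2.
Eigenvector v = (3,2); generalized eigenvector w with (A-λI)w=v is (1,1).
General solution: e^(t)[c_1·v + c_2·(t·v + w)].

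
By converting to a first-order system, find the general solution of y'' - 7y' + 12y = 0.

Let x_1 = y, x_2 = y'. Then x_1' = x_2 and x_2' = -12x_1 + 7x_2.
A = [[0,1],[-12,7]]; det(A-λI) = λ^2 - 7λ + 12.
Eigenvalues λ = 3, 4 with eigenvectors (1,3), (1,4).

y(t) = c_1e^(3t) + c_2e^(4t)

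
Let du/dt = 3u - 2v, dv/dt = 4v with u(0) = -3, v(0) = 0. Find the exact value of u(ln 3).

-81

A = [[3,-2],[0,4]]; eigenvalues λ = 4, 3.
Eigenvectors: (2,-1) for λ=4, (-1,0) for λ=3.
From the initial condition, c_1 = 0, c_2 = 3.
u(ln 3) = (0)(3^4)(2) + (3)(3^3)(-1) = -81.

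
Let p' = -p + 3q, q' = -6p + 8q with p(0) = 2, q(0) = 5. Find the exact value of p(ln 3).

720

A = [[-1,3],[-6,8]]; eigenvalues λ = 2, 5.
Eigenvectors: (1,1) for λ=2, (1,2) for λ=5.
From the initial condition, c_1 = -1, c_2 = 3.
p(ln 3) = (-1)(3^2)(1) + (3)(3^5)(1) = 720.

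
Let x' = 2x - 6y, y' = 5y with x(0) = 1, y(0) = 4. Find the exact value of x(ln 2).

A = [[2,-6],[0,5]]; eigenvalues λ = 2, 5.
Eigenvectors: (-1,0) for λ=2, (-2,1) for λ=5.
From the initial condition, c_1 = -9, c_2 = 4.
x(ln 2) = (-9)(2^2)(-1) + (4)(2^5)(-2) = -220.

-220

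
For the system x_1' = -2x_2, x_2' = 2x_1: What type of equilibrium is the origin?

center

A = [[0,-2],[2,0]]; det(A-λI) = λ^2 + 4.
λ = 0 ± 2i: zero real part.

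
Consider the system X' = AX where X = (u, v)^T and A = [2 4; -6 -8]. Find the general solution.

Coefficient matrix A = [[2, 4], [-6, -8]].
Characteristic polynomial det(A - λI) = λ^2 + 6λ + 8 = 0.
Eigenvalues λ = -4, -2.
For λ=-4: (A-λI) row 1 is [6, 4], so an eigenvector is (-2, 3).
For λ=-2: (A-λI) row 1 is [4, 4], so an eigenvector is (1, -1).
General solution: C_1e^(-4t)(-2,3) + C_2e^(-2t)(1,-1).

u(t) = -2C_1e^(-4t) + C_2e^(-2t), v(t) = 3C_1e^(-4t) - C_2e^(-2t)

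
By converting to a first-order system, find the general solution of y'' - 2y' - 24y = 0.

y(t) = K_1e^(-4t) + K_2e^(6t)

Let x_1 = y, x_2 = y'. Then x_1' = x_2 and x_2' = 24x_1 + 2x_2.
A = [[0,1],[24,2]]; det(A-λI) = λ^2 - 2λ - 24.
Eigenvalues λ = -4, 6 with eigenvectors (1,-4), (1,6).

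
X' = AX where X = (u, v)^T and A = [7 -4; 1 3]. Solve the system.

u(t) = 2K_1e^(5t) + 2K_2te^(5t) - K_2e^(5t), v(t) = K_1e^(5t) + K_2te^(5t) - K_2e^(5t)

Coefficient matrix A = [[7, -4], [1, 3]].
Characteristic polynomial det(A - λI) = λ^2 - 10λ + 25 = 0.
Single eigenvalue λ = 5 with algebraic multiplicity 2.
Eigenvector v = (2,1); generalized eigenvector w with (A-λI)w=v is (-1,-1).
General solution: e^(5t)[K_1·v + K_2·(t·v + w)].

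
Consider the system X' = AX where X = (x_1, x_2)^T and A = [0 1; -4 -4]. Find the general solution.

x_1(t) = K_1e^(-2t) + K_2te^(-2t), x_2(t) = -2K_1e^(-2t) - 2K_2te^(-2t) + K_2e^(-2t)

Coefficient matrix A = [[0, 1], [-4, -4]].
Characteristic polynomial det(A - λI) = λ^2 + 4λ + 4 = 0.
Single eigenvalue λ = -2 with algebraic multiplicity 2.
Eigenvector v = (1,-2); generalized eigenvector w with (A-λI)w=v is (0,1).
General solution: e^(-2t)[K_1·v + K_2·(t·v + w)].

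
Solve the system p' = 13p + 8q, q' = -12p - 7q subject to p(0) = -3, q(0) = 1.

p(t) = -7e^(5t) + 4e^(t), q(t) = 7e^(5t) - 6e^(t)

Coefficient matrix A = [[13, 8], [-12, -7]].
Characteristic polynomial det(A - λI) = λ^2 - 6λ + 5 = 0.
Eigenvalues λ = 5, 1.
For λ=5: (A-λI) row 1 is [8, 8], so an eigenvector is (-1, 1).
For λ=1: (A-λI) row 1 is [12, 8], so an eigenvector is (-2, 3).
General solution: C_1e^(5t)(-1,1) + C_2e^(t)(-2,3).
Applying p(0)=-3, q(0)=1 gives C_1=7, C_2=-2.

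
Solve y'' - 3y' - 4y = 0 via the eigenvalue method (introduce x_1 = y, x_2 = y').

Let x_1 = y, x_2 = y'. Then x_1' = x_2 and x_2' = 4x_1 + 3x_2.
A = [[0,1],[4,3]]; det(A-λI) = λ^2 - 3λ - 4.
Eigenvalues λ = 4, -1 with eigenvectors (1,4), (1,-1).

y(t) = K_1e^(4t) + K_2e^(-t)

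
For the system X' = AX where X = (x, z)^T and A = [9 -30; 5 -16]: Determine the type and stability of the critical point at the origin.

A = [[9,-30],[5,-16]]; det(A-λI) = λ^2 + 7λ + 6.
λ = -6, -1: both negative.

stable node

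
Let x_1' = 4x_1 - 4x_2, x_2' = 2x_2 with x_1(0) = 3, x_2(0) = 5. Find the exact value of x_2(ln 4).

80

A = [[4,-4],[0,2]]; eigenvalues λ = 4, 2.
Eigenvectors: (-1,0) for λ=4, (2,1) for λ=2.
From the initial condition, c_1 = 7, c_2 = 5.
x_2(ln 4) = (7)(4^4)(0) + (5)(4^2)(1) = 80.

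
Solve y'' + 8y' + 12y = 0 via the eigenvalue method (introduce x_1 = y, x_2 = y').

y(t) = C_1e^(-6t) + C_2e^(-2t)

Let x_1 = y, x_2 = y'. Then x_1' = x_2 and x_2' = -12x_1 - 8x_2.
A = [[0,1],[-12,-8]]; det(A-λI) = λ^2 + 8λ + 12.
Eigenvalues λ = -6, -2 with eigenvectors (1,-6), (1,-2).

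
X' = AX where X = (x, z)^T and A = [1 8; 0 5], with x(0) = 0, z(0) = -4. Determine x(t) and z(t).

x(t) = -8e^(5t) + 8e^(t), z(t) = -4e^(5t)

Coefficient matrix A = [[1, 8], [0, 5]].
Characteristic polynomial det(A - λI) = λ^2 - 6λ + 5 = 0.
Eigenvalues λ = 5, 1.
For λ=5: (A-λI) row 1 is [-4, 8], so an eigenvector is (2, 1).
For λ=1: (A-λI) row 1 is [0, 8], so an eigenvector is (1, 0).
General solution: C_1e^(5t)(2,1) + C_2e^(t)(1,0).
Applying x(0)=0, z(0)=-4 gives C_1=-4, C_2=8.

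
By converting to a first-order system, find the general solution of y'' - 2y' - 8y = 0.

Let x_1 = y, x_2 = y'. Then x_1' = x_2 and x_2' = 8x_1 + 2x_2.
A = [[0,1],[8,2]]; det(A-λI) = λ^2 - 2λ - 8.
Eigenvalues λ = -2, 4 with eigenvectors (1,-2), (1,4).

y(t) = c_1e^(-2t) + c_2e^(4t)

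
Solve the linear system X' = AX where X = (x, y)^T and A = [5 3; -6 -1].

x(t) = c_1e^(2t)cos(3t) + c_2e^(2t)sin(3t), y(t) = -c_1e^(2t)sin(3t) - c_1e^(2t)cos(3t) - c_2e^(2t)sin(3t) + c_2e^(2t)cos(3t)

Coefficient matrix A = [[5, 3], [-6, -1]].
Characteristic polynomial det(A - λI) = λ^2 - 4λ + 13 = 0.
Eigenvalues λ = 2 ± 3i (complex conjugate pair).
For λ=2+3i: an eigenvector is (1,-1) - i(0,-1) = (1, -1 + i).
A real fundamental pair from Re and Im of e^((2+3i)t)v: X_1 = e^(2t)(cos(3t)·(1,-1) + sin(3t)·(0,-1)), X_2 = e^(2t)(sin(3t)·(1,-1) - cos(3t)·(0,-1)).
General solution: c_1X_1 + c_2X_2.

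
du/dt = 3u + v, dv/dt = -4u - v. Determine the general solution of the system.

Coefficient matrix A = [[3, 1], [-4, -1]].
Characteristic polynomial det(A - λI) = λ^2 - 2λ + 1 = 0.
Single eigenvalue λ = 1 with algebraic multiplicity 2.
Eigenvector v = (-1,2); generalized eigenvector w with (A-λI)w=v is (0,-1).
General solution: e^(t)[K_1·v + K_2·(t·v + w)].

u(t) = -K_1e^(t) - K_2te^(t), v(t) = 2K_1e^(t) + 2K_2te^(t) - K_2e^(t)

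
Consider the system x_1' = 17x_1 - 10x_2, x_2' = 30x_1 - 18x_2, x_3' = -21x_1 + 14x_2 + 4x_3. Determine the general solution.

Coefficient matrix A = [[17, -10, 0], [30, -18, 0], [-21, 14, 4]].
det(A - λI) = 0 gives eigenvalues λ = -3, 2, 4.
For λ=-3: eigenvector (1,2,-1).
For λ=2: eigenvector (-2,-3,0).
For λ=4: eigenvector (0,0,1).
General solution: c_1e^(-3t)(1,2,-1) + c_2e^(2t)(-2,-3,0) + c_3e^(4t)(0,0,1).

x_1(t) = c_1e^(-3t) - 2c_2e^(2t), x_2(t) = 2c_1e^(-3t) - 3c_2e^(2t), x_3(t) = -c_1e^(-3t) + c_3e^(4t)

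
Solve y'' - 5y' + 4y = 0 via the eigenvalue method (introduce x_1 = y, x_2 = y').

Let x_1 = y, x_2 = y'. Then x_1' = x_2 and x_2' = -4x_1 + 5x_2.
A = [[0,1],[-4,5]]; det(A-λI) = λ^2 - 5λ + 4.
Eigenvalues λ = 4, 1 with eigenvectors (1,4), (1,1).

y(t) = C_1e^(4t) + C_2e^(t)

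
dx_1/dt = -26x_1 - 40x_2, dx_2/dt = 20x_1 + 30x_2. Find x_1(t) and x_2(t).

x_1(t) = 3K_1e^(2t)sin(4t) + K_1e^(2t)cos(4t) + K_2e^(2t)sin(4t) - 3K_2e^(2t)cos(4t), x_2(t) = -2K_1e^(2t)sin(4t) - K_1e^(2t)cos(4t) - K_2e^(2t)sin(4t) + 2K_2e^(2t)cos(4t)

Coefficient matrix A = [[-26, -40], [20, 30]].
Characteristic polynomial det(A - λI) = λ^2 - 4λ + 20 = 0.
Eigenvalues λ = 2 ± 4i (complex conjugate pair).
For λ=2+4i: an eigenvector is (1,-1) - i(3,-2) = (1 - 3i, -1 + 2i).
A real fundamental pair from Re and Im of e^((2+4i)t)v: X_1 = e^(2t)(cos(4t)·(1,-1) + sin(4t)·(3,-2)), X_2 = e^(2t)(sin(4t)·(1,-1) - cos(4t)·(3,-2)).
General solution: K_1X_1 + K_2X_2.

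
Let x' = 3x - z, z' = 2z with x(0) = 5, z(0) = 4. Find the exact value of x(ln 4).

A = [[3,-1],[0,2]]; eigenvalues λ = 3, 2.
Eigenvectors: (1,0) for λ=3, (-1,-1) for λ=2.
From the initial condition, c_1 = 1, c_2 = -4.
x(ln 4) = (1)(4^3)(1) + (-4)(4^2)(-1) = 128.

128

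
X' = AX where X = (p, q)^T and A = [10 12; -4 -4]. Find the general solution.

Coefficient matrix A = [[10, 12], [-4, -4]].
Characteristic polynomial det(A - λI) = λ^2 - 6λ + 8 = 0.
Eigenvalues λ = 2, 4.
For λ=2: (A-λI) row 1 is [8, 12], so an eigenvector is (3, -2).
For λ=4: (A-λI) row 1 is [6, 12], so an eigenvector is (-2, 1).
General solution: C_1e^(2t)(3,-2) + C_2e^(4t)(-2,1).

p(t) = 3C_1e^(2t) - 2C_2e^(4t), q(t) = -2C_1e^(2t) + C_2e^(4t)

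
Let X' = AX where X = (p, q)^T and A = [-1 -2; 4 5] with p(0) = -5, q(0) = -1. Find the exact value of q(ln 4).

-724

A = [[-1,-2],[4,5]]; eigenvalues λ = 1, 3.
Eigenvectors: (1,-1) for λ=1, (1,-2) for λ=3.
From the initial condition, c_1 = -11, c_2 = 6.
q(ln 4) = (-11)(4^1)(-1) + (6)(4^3)(-2) = -724.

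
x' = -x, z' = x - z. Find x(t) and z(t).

Coefficient matrix A = [[-1, 0], [1, -1]].
Characteristic polynomial det(A - λI) = λ^2 + 2λ + 1 = 0.
Single eigenvalue λ = -1 with algebraic multiplicity 2.
Eigenvector v = (0,1); generalized eigenvector w with (A-λI)w=v is (1,2).
General solution: e^(-t)[C_1·v + C_2·(t·v + w)].

x(t) = C_2e^(-t), z(t) = C_1e^(-t) + C_2te^(-t) + 2C_2e^(-t)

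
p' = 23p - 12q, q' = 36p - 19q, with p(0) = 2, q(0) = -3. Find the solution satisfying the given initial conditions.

p(t) = 14e^(5t) - 12e^(-t), q(t) = 21e^(5t) - 24e^(-t)

Coefficient matrix A = [[23, -12], [36, -19]].
Characteristic polynomial det(A - λI) = λ^2 - 4λ - 5 = 0.
Eigenvalues λ = -1, 5.
For λ=-1: (A-λI) row 1 is [24, -12], so an eigenvector is (1, 2).
For λ=5: (A-λI) row 1 is [18, -12], so an eigenvector is (2, 3).
General solution: c_1e^(-t)(1,2) + c_2e^(5t)(2,3).
Applying p(0)=2, q(0)=-3 gives c_1=-12, c_2=7.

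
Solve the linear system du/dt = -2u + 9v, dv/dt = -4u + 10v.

u(t) = 3c_1e^(4t) + 3c_2te^(4t) - 2c_2e^(4t), v(t) = 2c_1e^(4t) + 2c_2te^(4t) - c_2e^(4t)

Coefficient matrix A = [[-2, 9], [-4, 10]].
Characteristic polynomial det(A - λI) = λ^2 - 8λ + 16 = 0.
Single eigenvalue λ = 4 with algebraic multiplicity 2.
Eigenvector v = (3,2); generalized eigenvector w with (A-λI)w=v is (-2,-1).
General solution: e^(4t)[c_1·v + c_2·(t·v + w)].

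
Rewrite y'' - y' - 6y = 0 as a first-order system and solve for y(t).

Let x_1 = y, x_2 = y'. Then x_1' = x_2 and x_2' = 6x_1 + x_2.
A = [[0,1],[6,1]]; det(A-λI) = λ^2 - λ - 6.
Eigenvalues λ = 3, -2 with eigenvectors (1,3), (1,-2).

y(t) = C_1e^(3t) + C_2e^(-2t)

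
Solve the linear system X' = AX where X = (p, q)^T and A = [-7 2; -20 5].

Coefficient matrix A = [[-7, 2], [-20, 5]].
Characteristic polynomial det(A - λI) = λ^2 + 2λ + 5 = 0.
Eigenvalues λ = -1 ± 2i (complex conjugate pair).
For λ=-1+2i: an eigenvector is (0,1) - i(1,3) = (0 - i, 1 - 3i).
A real fundamental pair from Re and Im of e^((-1+2i)t)v: X_1 = e^(-t)(cos(2t)·(0,1) + sin(2t)·(1,3)), X_2 = e^(-t)(sin(2t)·(0,1) - cos(2t)·(1,3)).
General solution: C_1X_1 + C_2X_2.

p(t) = C_1e^(-t)sin(2t) - C_2e^(-t)cos(2t), q(t) = 3C_1e^(-t)sin(2t) + C_1e^(-t)cos(2t) + C_2e^(-t)sin(2t) - 3C_2e^(-t)cos(2t)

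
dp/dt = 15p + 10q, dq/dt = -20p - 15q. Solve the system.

Coefficient matrix A = [[15, 10], [-20, -15]].
Characteristic polynomial det(A - λI) = λ^2 - 25 = 0.
Eigenvalues λ = 5, -5.
For λ=5: (A-λI) row 1 is [10, 10], so an eigenvector is (-1, 1).
For λ=-5: (A-λI) row 1 is [20, 10], so an eigenvector is (1, -2).
General solution: C_1e^(5t)(-1,1) + C_2e^(-5t)(1,-2).

p(t) = -C_1e^(5t) + C_2e^(-5t), q(t) = C_1e^(5t) - 2C_2e^(-5t)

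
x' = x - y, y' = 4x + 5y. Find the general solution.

x(t) = C_1e^(3t) + C_2te^(3t) + C_2e^(3t), y(t) = -2C_1e^(3t) - 2C_2te^(3t) - 3C_2e^(3t)

Coefficient matrix A = [[1, -1], [4, 5]].
Characteristic polynomial det(A - λI) = λ^2 - 6λ + 9 = 0.
Single eigenvalue λ = 3 with algebraic multiplicity 2.
Eigenvector v = (1,-2); generalized eigenvector w with (A-λI)w=v is (1,-3).
General solution: e^(3t)[C_1·v + C_2·(t·v + w)].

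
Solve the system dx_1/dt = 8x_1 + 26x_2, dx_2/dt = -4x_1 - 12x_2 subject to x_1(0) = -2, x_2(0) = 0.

Coefficient matrix A = [[8, 26], [-4, -12]].
Characteristic polynomial det(A - λI) = λ^2 + 4λ + 8 = 0.
Eigenvalues λ = -2 ± 2i (complex conjugate pair).
For λ=-2+2i: an eigenvector is (-2,1) - i(3,-1) = (-2 - 3i, 1 + i).
A real fundamental pair from Re and Im of e^((-2+2i)t)v: X_1 = e^(-2t)(cos(2t)·(-2,1) + sin(2t)·(3,-1)), X_2 = e^(-2t)(sin(2t)·(-2,1) - cos(2t)·(3,-1)).
General solution: C_1X_1 + C_2X_2.
Applying x_1(0)=-2, x_2(0)=0 gives C_1=-2, C_2=2.

x_1(t) = -10e^(-2t)sin(2t) - 2e^(-2t)cos(2t), x_2(t) = 4e^(-2t)sin(2t)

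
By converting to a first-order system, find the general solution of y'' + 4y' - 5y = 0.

y(t) = c_1e^(t) + c_2e^(-5t)

Let x_1 = y, x_2 = y'. Then x_1' = x_2 and x_2' = 5x_1 - 4x_2.
A = [[0,1],[5,-4]]; det(A-λI) = λ^2 + 4λ - 5.
Eigenvalues λ = 1, -5 with eigenvectors (1,1), (1,-5).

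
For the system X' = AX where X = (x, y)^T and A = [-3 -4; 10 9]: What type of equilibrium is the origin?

unstable spiral

A = [[-3,-4],[10,9]]; det(A-λI) = λ^2 - 6λ + 13.
λ = 3 ± 2i: positive real part.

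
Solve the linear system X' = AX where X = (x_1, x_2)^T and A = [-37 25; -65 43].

Coefficient matrix A = [[-37, 25], [-65, 43]].
Characteristic polynomial det(A - λI) = λ^2 - 6λ + 34 = 0.
Eigenvalues λ = 3 ± 5i (complex conjugate pair).
For λ=3+5i: an eigenvector is (-2,-3) - i(1,2) = (-2 - i, -3 - 2i).
A real fundamental pair from Re and Im of e^((3+5i)t)v: X_1 = e^(3t)(cos(5t)·(-2,-3) + sin(5t)·(1,2)), X_2 = e^(3t)(sin(5t)·(-2,-3) - cos(5t)·(1,2)).
General solution: c_1X_1 + c_2X_2.

x_1(t) = c_1e^(3t)sin(5t) - 2c_1e^(3t)cos(5t) - 2c_2e^(3t)sin(5t) - c_2e^(3t)cos(5t), x_2(t) = 2c_1e^(3t)sin(5t) - 3c_1e^(3t)cos(5t) - 3c_2e^(3t)sin(5t) - 2c_2e^(3t)cos(5t)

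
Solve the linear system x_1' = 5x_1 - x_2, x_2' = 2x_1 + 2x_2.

x_1(t) = -c_1e^(3t) + c_2e^(4t), x_2(t) = -2c_1e^(3t) + c_2e^(4t)

Coefficient matrix A = [[5, -1], [2, 2]].
Characteristic polynomial det(A - λI) = λ^2 - 7λ + 12 = 0.
Eigenvalues λ = 3, 4.
For λ=3: (A-λI) row 1 is [2, -1], so an eigenvector is (-1, -2).
For λ=4: (A-λI) row 1 is [1, -1], so an eigenvector is (1, 1).
General solution: c_1e^(3t)(-1,-2) + c_2e^(4t)(1,1).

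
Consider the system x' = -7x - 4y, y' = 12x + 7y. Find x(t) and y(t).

Coefficient matrix A = [[-7, -4], [12, 7]].
Characteristic polynomial det(A - λI) = λ^2 - 1 = 0.
Eigenvalues λ = -1, 1.
For λ=-1: (A-λI) row 1 is [-6, -4], so an eigenvector is (-2, 3).
For λ=1: (A-λI) row 1 is [-8, -4], so an eigenvector is (-1, 2).
General solution: C_1e^(-t)(-2,3) + C_2e^(t)(-1,2).

x(t) = -2C_1e^(-t) - C_2e^(t), y(t) = 3C_1e^(-t) + 2C_2e^(t)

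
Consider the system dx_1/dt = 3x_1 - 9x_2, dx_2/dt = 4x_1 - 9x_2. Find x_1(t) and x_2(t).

x_1(t) = -3C_1e^(-3t) - 3C_2te^(-3t) - 2C_2e^(-3t), x_2(t) = -2C_1e^(-3t) - 2C_2te^(-3t) - C_2e^(-3t)

Coefficient matrix A = [[3, -9], [4, -9]].
Characteristic polynomial det(A - λI) = λ^2 + 6λ + 9 = 0.
Single eigenvalue λ = -3 with algebraic multiplicity 2.
Eigenvector v = (-3,-2); generalized eigenvector w with (A-λI)w=v is (-2,-1).
General solution: e^(-3t)[C_1·v + C_2·(t·v + w)].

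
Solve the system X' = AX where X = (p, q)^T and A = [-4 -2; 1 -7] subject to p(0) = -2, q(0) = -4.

p(t) = 4e^(-5t) - 6e^(-6t), q(t) = 2e^(-5t) - 6e^(-6t)

Coefficient matrix A = [[-4, -2], [1, -7]].
Characteristic polynomial det(A - λI) = λ^2 + 11λ + 30 = 0.
Eigenvalues λ = -5, -6.
For λ=-5: (A-λI) row 1 is [1, -2], so an eigenvector is (-2, -1).
For λ=-6: (A-λI) row 1 is [2, -2], so an eigenvector is (1, 1).
General solution: C_1e^(-5t)(-2,-1) + C_2e^(-6t)(1,1).
Applying p(0)=-2, q(0)=-4 gives C_1=-2, C_2=-6.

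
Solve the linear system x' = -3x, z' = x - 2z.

Coefficient matrix A = [[-3, 0], [1, -2]].
Characteristic polynomial det(A - λI) = λ^2 + 5λ + 6 = 0.
Eigenvalues λ = -3, -2.
For λ=-3: (A-λI) row 2 is [1, 1], so an eigenvector is (-1, 1).
For λ=-2: (A-λI) row 1 is [-1, 0], so an eigenvector is (0, 1).
General solution: c_1e^(-3t)(-1,1) + c_2e^(-2t)(0,1).

x(t) = -c_1e^(-3t), z(t) = c_1e^(-3t) + c_2e^(-2t)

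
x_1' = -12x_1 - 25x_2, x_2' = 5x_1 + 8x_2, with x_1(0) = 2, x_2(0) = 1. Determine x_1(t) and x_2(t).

Coefficient matrix A = [[-12, -25], [5, 8]].
Characteristic polynomial det(A - λI) = λ^2 + 4λ + 29 = 0.
Eigenvalues λ = -2 ± 5i (complex conjugate pair).
For λ=-2+5i: an eigenvector is (-2,1) - i(-1,0) = (-2 + i, 1).
A real fundamental pair from Re and Im of e^((-2+5i)t)v: X_1 = e^(-2t)(cos(5t)·(-2,1) + sin(5t)·(-1,0)), X_2 = e^(-2t)(sin(5t)·(-2,1) - cos(5t)·(-1,0)).
General solution: K_1X_1 + K_2X_2.
Applying x_1(0)=2, x_2(0)=1 gives K_1=1, K_2=4.

x_1(t) = -9e^(-2t)sin(5t) + 2e^(-2t)cos(5t), x_2(t) = 4e^(-2t)sin(5t) + e^(-2t)cos(5t)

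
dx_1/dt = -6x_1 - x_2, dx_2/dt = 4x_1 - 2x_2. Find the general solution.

Coefficient matrix A = [[-6, -1], [4, -2]].
Characteristic polynomial det(A - λI) = λ^2 + 8λ + 16 = 0.
Single eigenvalue λ = -4 with algebraic multiplicity 2.
Eigenvector v = (-1,2); generalized eigenvector w with (A-λI)w=v is (2,-3).
General solution: e^(-4t)[C_1·v + C_2·(t·v + w)].

x_1(t) = -C_1e^(-4t) - C_2te^(-4t) + 2C_2e^(-4t), x_2(t) = 2C_1e^(-4t) + 2C_2te^(-4t) - 3C_2e^(-4t)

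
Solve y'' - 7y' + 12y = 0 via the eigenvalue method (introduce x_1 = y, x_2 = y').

Let x_1 = y, x_2 = y'. Then x_1' = x_2 and x_2' = -12x_1 + 7x_2.
A = [[0,1],[-12,7]]; det(A-λI) = λ^2 - 7λ + 12.
Eigenvalues λ = 4, 3 with eigenvectors (1,4), (1,3).

y(t) = K_1e^(4t) + K_2e^(3t)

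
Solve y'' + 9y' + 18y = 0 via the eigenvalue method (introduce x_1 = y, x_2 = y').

y(t) = K_1e^(-6t) + K_2e^(-3t)

Let x_1 = y, x_2 = y'. Then x_1' = x_2 and x_2' = -18x_1 - 9x_2.
A = [[0,1],[-18,-9]]; det(A-λI) = λ^2 + 9λ + 18.
Eigenvalues λ = -6, -3 with eigenvectors (1,-6), (1,-3).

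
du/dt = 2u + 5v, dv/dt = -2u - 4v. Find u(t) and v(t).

Coefficient matrix A = [[2, 5], [-2, -4]].
Characteristic polynomial det(A - λI) = λ^2 + 2λ + 2 = 0.
Eigenvalues λ = -1 ± i (complex conjugate pair).
For λ=-1+i: an eigenvector is (-2,1) - i(-1,1) = (-2 + i, 1 - i).
A real fundamental pair from Re and Im of e^((-1+i)t)v: X_1 = e^(-t)(cos(t)·(-2,1) + sin(t)·(-1,1)), X_2 = e^(-t)(sin(t)·(-2,1) - cos(t)·(-1,1)).
General solution: K_1X_1 + K_2X_2.

u(t) = -K_1e^(-t)sin(t) - 2K_1e^(-t)cos(t) - 2K_2e^(-t)sin(t) + K_2e^(-t)cos(t), v(t) = K_1e^(-t)sin(t) + K_1e^(-t)cos(t) + K_2e^(-t)sin(t) - K_2e^(-t)cos(t)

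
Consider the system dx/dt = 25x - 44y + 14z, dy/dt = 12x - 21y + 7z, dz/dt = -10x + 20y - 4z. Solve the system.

Coefficient matrix A = [[25, -44, 14], [12, -21, 7], [-10, 20, -4]].
det(A - λI) = 0 gives eigenvalues λ = 1, 3, -4.
For λ=1: eigenvector (3,1,-2).
For λ=3: eigenvector (2,1,0).
For λ=-4: eigenvector (-2,-1,1).
General solution: K_1e^(t)(3,1,-2) + K_2e^(3t)(2,1,0) + K_3e^(-4t)(-2,-1,1).

x(t) = 3K_1e^(t) + 2K_2e^(3t) - 2K_3e^(-4t), y(t) = K_1e^(t) + K_2e^(3t) - K_3e^(-4t), z(t) = -2K_1e^(t) + K_3e^(-4t)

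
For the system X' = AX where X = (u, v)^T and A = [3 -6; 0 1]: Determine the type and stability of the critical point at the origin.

unstable node

A = [[3,-6],[0,1]]; det(A-λI) = λ^2 - 4λ + 3.
λ = 1, 3: both positive.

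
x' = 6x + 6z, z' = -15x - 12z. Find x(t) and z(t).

Coefficient matrix A = [[6, 6], [-15, -12]].
Characteristic polynomial det(A - λI) = λ^2 + 6λ + 18 = 0.
Eigenvalues λ = -3 ± 3i (complex conjugate pair).
For λ=-3+3i: an eigenvector is (-1,1) - i(-1,2) = (-1 + i, 1 - 2i).
A real fundamental pair from Re and Im of e^((-3+3i)t)v: X_1 = e^(-3t)(cos(3t)·(-1,1) + sin(3t)·(-1,2)), X_2 = e^(-3t)(sin(3t)·(-1,1) - cos(3t)·(-1,2)).
General solution: c_1X_1 + c_2X_2.

x(t) = -c_1e^(-3t)sin(3t) - c_1e^(-3t)cos(3t) - c_2e^(-3t)sin(3t) + c_2e^(-3t)cos(3t), z(t) = 2c_1e^(-3t)sin(3t) + c_1e^(-3t)cos(3t) + c_2e^(-3t)sin(3t) - 2c_2e^(-3t)cos(3t)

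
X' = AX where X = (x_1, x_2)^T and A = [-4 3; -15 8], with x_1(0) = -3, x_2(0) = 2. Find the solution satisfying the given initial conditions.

x_1(t) = 8e^(2t)sin(3t) - 3e^(2t)cos(3t), x_2(t) = 19e^(2t)sin(3t) + 2e^(2t)cos(3t)

Coefficient matrix A = [[-4, 3], [-15, 8]].
Characteristic polynomial det(A - λI) = λ^2 - 4λ + 13 = 0.
Eigenvalues λ = 2 ± 3i (complex conjugate pair).
For λ=2+3i: an eigenvector is (0,1) - i(1,2) = (0 - i, 1 - 2i).
A real fundamental pair from Re and Im of e^((2+3i)t)v: X_1 = e^(2t)(cos(3t)·(0,1) + sin(3t)·(1,2)), X_2 = e^(2t)(sin(3t)·(0,1) - cos(3t)·(1,2)).
General solution: c_1X_1 + c_2X_2.
Applying x_1(0)=-3, x_2(0)=2 gives c_1=8, c_2=3.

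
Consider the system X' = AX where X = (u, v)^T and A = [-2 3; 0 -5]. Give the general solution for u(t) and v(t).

u(t) = K_1e^(-5t) + K_2e^(-2t), v(t) = -K_1e^(-5t)

Coefficient matrix A = [[-2, 3], [0, -5]].
Characteristic polynomial det(A - λI) = λ^2 + 7λ + 10 = 0.
Eigenvalues λ = -5, -2.
For λ=-5: (A-λI) row 1 is [3, 3], so an eigenvector is (1, -1).
For λ=-2: (A-λI) row 1 is [0, 3], so an eigenvector is (1, 0).
General solution: K_1e^(-5t)(1,-1) + K_2e^(-2t)(1,0).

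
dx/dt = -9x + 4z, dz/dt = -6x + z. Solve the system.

Coefficient matrix A = [[-9, 4], [-6, 1]].
Characteristic polynomial det(A - λI) = λ^2 + 8λ + 15 = 0.
Eigenvalues λ = -3, -5.
For λ=-3: (A-λI) row 1 is [-6, 4], so an eigenvector is (2, 3).
For λ=-5: (A-λI) row 1 is [-4, 4], so an eigenvector is (-1, -1).
General solution: K_1e^(-3t)(2,3) + K_2e^(-5t)(-1,-1).

x(t) = 2K_1e^(-3t) - K_2e^(-5t), z(t) = 3K_1e^(-3t) - K_2e^(-5t)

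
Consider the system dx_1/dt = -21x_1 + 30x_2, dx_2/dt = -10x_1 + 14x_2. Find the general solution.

Coefficient matrix A = [[-21, 30], [-10, 14]].
Characteristic polynomial det(A - λI) = λ^2 + 7λ + 6 = 0.
Eigenvalues λ = -6, -1.
For λ=-6: (A-λI) row 1 is [-15, 30], so an eigenvector is (2, 1).
For λ=-1: (A-λI) row 1 is [-20, 30], so an eigenvector is (3, 2).
General solution: c_1e^(-6t)(2,1) + c_2e^(-t)(3,2).

x_1(t) = 2c_1e^(-6t) + 3c_2e^(-t), x_2(t) = c_1e^(-6t) + 2c_2e^(-t)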